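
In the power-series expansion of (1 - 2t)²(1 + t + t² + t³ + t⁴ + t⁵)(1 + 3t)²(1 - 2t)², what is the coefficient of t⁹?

(1 - 2t)² has coefficients 1,-4,4 for degrees 0…2.
(1 + t + t² + t³ + t⁴ + t⁵) has coefficients 1,1,1,1,1,1,0,0,0,0 for degrees 0…9.
Multiplying by (1 + 3t)² gives running coefficients 1,7,16,16,16,16,15,9,0,0 for degrees 0…9.
Finally multiplying by (1 - 2t)², the product of all factors after the first has coefficients 1,3,-8,-20,16,16,15,13,24,36 for degrees 0…9.
[t⁹] = 1·36 − 4·24 + 4·13 = -8.

-8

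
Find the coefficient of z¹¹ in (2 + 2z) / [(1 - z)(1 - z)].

The denominator gives the recurrence a_n = 2a_(n−1) − a_(n−2) for n ≥ 2; the numerator fixes a_0 = 2, a_1 = 6.
Iterating: 2, 6, 10, 14, 18, 22, 26, 30, 34, 38, 42, 46, so a_11 = 46.

46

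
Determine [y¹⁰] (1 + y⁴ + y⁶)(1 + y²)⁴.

(1 + y⁴ + y⁶) has coefficients 1,0,0,0,1,0,1 for degrees 0…6.
(1 + y²)⁴ has coefficients 1,0,4,0,6,0,4,0,1,0,0 for degrees 0…10.
[y¹⁰] = 1·0 + 1·4 + 1·6 = 10.

10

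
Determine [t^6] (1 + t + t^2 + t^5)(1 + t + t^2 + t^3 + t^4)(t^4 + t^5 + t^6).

6

(1 + t + t^2 + t^5) has coefficients 1,1,1,0,0,1 for degrees 0…5.
(1 + t + t^2 + t^3 + t^4) has coefficients 1,1,1,1,1,0,0 for degrees 0…6.
Finally multiplying by (t^4 + t^5 + t^6), the product of all factors after the first has coefficients 0,0,0,0,1,2,3 for degrees 0…6.
[t^6] = 1·3 + 1·2 + 1·1 + 1·0 = 6.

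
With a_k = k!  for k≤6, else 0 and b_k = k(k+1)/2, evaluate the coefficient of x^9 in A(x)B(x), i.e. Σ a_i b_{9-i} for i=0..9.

6143

This is [x^9] in the product of the two ordinary generating functions.
Σ = 1·45 + 1·36 + 2·28 + 6·21 + 24·15 + 120·10 + 720·6 + 0·3 + 0·1 + 0·0 = 6143.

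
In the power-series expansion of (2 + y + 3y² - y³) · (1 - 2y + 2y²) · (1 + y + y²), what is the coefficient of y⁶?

6

(2 + y + 3y² - y³) has coefficients 2,1,3,-1 for degrees 0…3.
(1 - 2y + 2y²) has coefficients 1,-2,2,0,0,0,0 for degrees 0…6.
Finally multiplying by (1 + y + y²), the product of all factors after the first has coefficients 1,-1,1,0,2,0,0 for degrees 0…6.
[y⁶] = 2·0 + 1·0 + 3·2 − 1·0 = 6.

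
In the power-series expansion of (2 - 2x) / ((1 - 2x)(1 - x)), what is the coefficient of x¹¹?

4096

The denominator gives the recurrence a_n = 3a_(n−1) − 2a_(n−2) for n ≥ 2; the numerator fixes a_0 = 2, a_1 = 4.
Iterating: 2, 4, 8, 16, 32, 64, 128, 256, 512, 1024, 2048, 4096, so a_11 = 4096.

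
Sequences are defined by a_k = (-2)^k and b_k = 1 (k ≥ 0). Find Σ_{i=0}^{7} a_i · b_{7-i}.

-85

This is [x^7] in the product of the two ordinary generating functions.
Σ = 1·1 − 2·1 + 4·1 − 8·1 + 16·1 − 32·1 + 64·1 − 128·1 = -85.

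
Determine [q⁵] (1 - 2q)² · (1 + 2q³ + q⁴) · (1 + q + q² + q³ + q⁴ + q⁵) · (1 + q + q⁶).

-4

(1 - 2q)² has coefficients 1,-4,4 for degrees 0…2.
(1 + 2q³ + q⁴) has coefficients 1,0,0,2,1,0 for degrees 0…5.
Multiplying by (1 + q + q² + q³ + q⁴ + q⁵) gives running coefficients 1,1,1,3,4,4 for degrees 0…5.
Finally multiplying by (1 + q + q⁶), the product of all factors after the first has coefficients 1,2,2,4,7,8 for degrees 0…5.
[q⁵] = 1·8 − 4·7 + 4·4 = -4.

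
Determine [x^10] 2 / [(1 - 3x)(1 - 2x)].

350198

Partial fractions give a closed form: a_n = (6)·3^n + (-4)·2^n.
At n = 10: a_10 = 350198.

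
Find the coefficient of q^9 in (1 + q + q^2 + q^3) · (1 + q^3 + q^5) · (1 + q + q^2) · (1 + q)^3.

34

(1 + q + q^2 + q^3) has coefficients 1,1,1,1 for degrees 0…3.
(1 + q^3 + q^5) has coefficients 1,0,0,1,0,1,0,0,0,0 for degrees 0…9.
Multiplying by (1 + q + q^2) gives running coefficients 1,1,1,1,1,2,1,1,0,0 for degrees 0…9.
Finally multiplying by (1 + q)^3, the product of all factors after the first has coefficients 1,4,7,8,8,9,11,11,8,4 for degrees 0…9.
[q^9] = 1·4 + 1·8 + 1·11 + 1·11 = 34.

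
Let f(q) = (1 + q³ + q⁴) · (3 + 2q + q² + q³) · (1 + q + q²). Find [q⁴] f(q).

10

(1 + q³ + q⁴) has coefficients 1,0,0,1,1 for degrees 0…4.
(3 + 2q + q² + q³) has coefficients 3,2,1,1,0 for degrees 0…4.
Finally multiplying by (1 + q + q²), the product of all factors after the first has coefficients 3,5,6,4,2 for degrees 0…4.
[q⁴] = 1·2 + 1·5 + 1·3 = 10.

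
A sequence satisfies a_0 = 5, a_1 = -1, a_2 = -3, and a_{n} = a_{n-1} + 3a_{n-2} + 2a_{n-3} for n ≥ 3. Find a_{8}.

-75

The ordinary generating function has denominator 1 - z - 3z^2 - 2z^3.
Iterating the recurrence: a_0,…,a_{8} = 5, -1, -3, 4, -7, -1, -14, -31, -75.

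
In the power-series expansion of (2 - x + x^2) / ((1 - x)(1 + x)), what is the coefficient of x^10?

The denominator gives the recurrence a_n = a_(n−2) for n ≥ 3; the numerator fixes a_0 = 2, a_1 = -1, a_2 = 3.
Iterating: 2, -1, 3, -1, 3, -1, 3, -1, 3, -1, 3, so a_10 = 3.

3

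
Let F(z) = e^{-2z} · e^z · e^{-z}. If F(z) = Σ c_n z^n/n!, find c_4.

16

The EGF product rule gives c_4 = Σ_{k_1+k_2+k_3=4} C(4; k_1,k_2,k_3) · ∏ g_i(k_i), where e^{-2z} gives (-2)^k; e^z gives (1)^k; e^{-z} gives (-1)^k.
g_1(k) for k = 0…4: 1, -2, 4, -8, 16.
g_2(k) for k = 0…4: 1, 1, 1, 1, 1.
g_3(k) for k = 0…4: 1, -1, 1, -1, 1.
First combine the last two factors: h(k) = Σ_j C(k,j)·g_2(j)·g_3(k−j) for k = 0…4: 1, 0, 0, 0, 0.
c_4 = Σ_k C(4,k)·g_1(k)·h(4−k) = 1·16·1 = 16.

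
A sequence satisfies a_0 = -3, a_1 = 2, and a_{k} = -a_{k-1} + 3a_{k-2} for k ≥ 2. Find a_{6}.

The ordinary generating function has denominator 1 + t - 3t^2.
Iterating the recurrence: a_0,…,a_{6} = -3, 2, -11, 17, -50, 101, -251.

-251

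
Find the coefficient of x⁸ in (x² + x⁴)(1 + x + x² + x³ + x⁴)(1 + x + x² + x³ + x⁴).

8

(x² + x⁴) has coefficients 0,0,1,0,1 for degrees 0…4.
(1 + x + x² + x³ + x⁴) has coefficients 1,1,1,1,1,0,0,0,0 for degrees 0…8.
Finally multiplying by (1 + x + x² + x³ + x⁴), the product of all factors after the first has coefficients 1,2,3,4,5,4,3,2,1 for degrees 0…8.
[x⁸] = 1·3 + 1·5 = 8.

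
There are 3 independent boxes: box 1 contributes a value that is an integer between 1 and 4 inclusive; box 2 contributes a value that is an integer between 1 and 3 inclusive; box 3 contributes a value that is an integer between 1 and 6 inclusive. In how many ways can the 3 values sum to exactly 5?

6

The generating function for the choices is (z + z^2 + z^3 + z^4)·(z + z^2 + z^3)·(z + z^2 + z^3 + z^4 + z^5 + z^6); the count is [z^5].
(z + z^2 + z^3 + z^4) has coefficients 0,1,1,1,1 for degrees 0…4.
(z + z^2 + z^3) has coefficients 0,1,1,1,0,0 for degrees 0…5.
Finally multiplying by (z + z^2 + z^3 + z^4 + z^5 + z^6), the product of all factors after the first has coefficients 0,0,1,2,3,3 for degrees 0…5.
[z^5] = 1·3 + 1·2 + 1·1 + 1·0 = 6.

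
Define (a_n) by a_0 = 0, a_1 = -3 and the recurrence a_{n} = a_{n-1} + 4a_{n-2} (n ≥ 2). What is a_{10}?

-8787

The ordinary generating function has denominator 1 - z - 4z^2.
Iterating the recurrence: a_0,…,a_{10} = 0, -3, -3, -15, -27, -87, -195, -543, -1323, -3495, -8787.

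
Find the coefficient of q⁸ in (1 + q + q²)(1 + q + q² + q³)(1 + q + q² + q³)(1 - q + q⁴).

8

(1 + q + q²) has coefficients 1,1,1 for degrees 0…2.
(1 + q + q² + q³) has coefficients 1,1,1,1,0,0,0,0,0 for degrees 0…8.
Multiplying by (1 + q + q² + q³) gives running coefficients 1,2,3,4,3,2,1,0,0 for degrees 0…8.
Finally multiplying by (1 - q + q⁴), the product of all factors after the first has coefficients 1,1,1,1,0,1,2,3,3 for degrees 0…8.
[q⁸] = 1·3 + 1·3 + 1·2 = 8.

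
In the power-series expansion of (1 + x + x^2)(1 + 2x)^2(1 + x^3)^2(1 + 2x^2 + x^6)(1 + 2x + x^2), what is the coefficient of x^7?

(1 + x + x^2) has coefficients 1,1,1 for degrees 0…2.
(1 + 2x)^2 has coefficients 1,4,4,0,0,0,0,0 for degrees 0…7.
Multiplying by (1 + x^3)^2 gives running coefficients 1,4,4,2,8,8,1,4 for degrees 0…7.
Multiplying by (1 + 2x^2 + x^6) gives running coefficients 1,4,6,10,16,12,18,24 for degrees 0…7.
Finally multiplying by (1 + 2x + x^2), the product of all factors after the first has coefficients 1,6,15,26,42,54,58,72 for degrees 0…7.
[x^7] = 1·72 + 1·58 + 1·54 = 184.

184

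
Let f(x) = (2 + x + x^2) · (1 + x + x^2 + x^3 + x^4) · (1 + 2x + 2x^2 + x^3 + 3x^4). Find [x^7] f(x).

(2 + x + x^2) has coefficients 2,1,1 for degrees 0…2.
(1 + x + x^2 + x^3 + x^4) has coefficients 1,1,1,1,1,0,0,0 for degrees 0…7.
Finally multiplying by (1 + 2x + 2x^2 + x^3 + 3x^4), the product of all factors after the first has coefficients 1,3,5,6,9,8,6,4 for degrees 0…7.
[x^7] = 2·4 + 1·6 + 1·8 = 22.

22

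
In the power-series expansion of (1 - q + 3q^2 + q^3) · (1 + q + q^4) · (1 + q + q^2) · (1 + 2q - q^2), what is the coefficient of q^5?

15

(1 - q + 3q^2 + q^3) has coefficients 1,-1,3,1 for degrees 0…3.
(1 + q + q^4) has coefficients 1,1,0,0,1,0 for degrees 0…5.
Multiplying by (1 + q + q^2) gives running coefficients 1,2,2,1,1,1 for degrees 0…5.
Finally multiplying by (1 + 2q - q^2), the product of all factors after the first has coefficients 1,4,5,3,1,2 for degrees 0…5.
[q^5] = 1·2 − 1·1 + 3·3 + 1·5 = 15.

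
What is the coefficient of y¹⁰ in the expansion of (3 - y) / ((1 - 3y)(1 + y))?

The denominator gives the recurrence a_n = 2a_(n−1) + 3a_(n−2) for n ≥ 2; the numerator fixes a_0 = 3, a_1 = 5.
Iterating: 3, 5, 19, 53, 163, 485, 1459, 4373, 13123, 39365, 118099, so a_10 = 118099.

118099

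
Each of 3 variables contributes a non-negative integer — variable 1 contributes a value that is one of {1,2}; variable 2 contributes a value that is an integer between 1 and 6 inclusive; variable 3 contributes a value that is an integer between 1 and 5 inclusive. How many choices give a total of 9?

The generating function for the choices is (x + x²)·(x + x² + x³ + x⁴ + x⁵ + x⁶)·(x + x² + x³ + x⁴ + x⁵); the count is [x⁹].
(x + x²) has coefficients 0,1,1 for degrees 0…2.
(x + x² + x³ + x⁴ + x⁵ + x⁶) has coefficients 0,1,1,1,1,1,1,0,0,0 for degrees 0…9.
Finally multiplying by (x + x² + x³ + x⁴ + x⁵), the product of all factors after the first has coefficients 0,0,1,2,3,4,5,5,4,3 for degrees 0…9.
[x⁹] = 1·4 + 1·5 = 9.

9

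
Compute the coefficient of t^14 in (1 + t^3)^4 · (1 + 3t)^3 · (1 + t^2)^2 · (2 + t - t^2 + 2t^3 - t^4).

(1 + t^3)^4 has coefficients 1,0,0,4,0,0,6,0,0,4,0,0,1 for degrees 0…12.
(1 + 3t)^3 has coefficients 1,9,27,27,0,0,0,0,0,0,0,0,0,0,0 for degrees 0…14.
Multiplying by (1 + t^2)^2 gives running coefficients 1,9,29,45,55,63,27,27,0,0,0,0,0,0,0 for degrees 0…14.
Finally multiplying by (2 + t - t^2 + 2t^3 - t^4), the product of all factors after the first has coefficients 2,19,66,112,143,185,123,83,71,-36,27,-27,0,0,0 for degrees 0…14.
[t^14] = 1·0 + 4·(-27) + 6·71 + 4·185 + 1·66 = 1124.

1124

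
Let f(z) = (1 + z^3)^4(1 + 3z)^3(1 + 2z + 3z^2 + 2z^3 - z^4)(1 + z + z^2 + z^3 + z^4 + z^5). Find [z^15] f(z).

(1 + z^3)^4 has coefficients 1,0,0,4,0,0,6,0,0,4,0,0,1 for degrees 0…12.
(1 + 3z)^3 has coefficients 1,9,27,27,0,0,0,0,0,0,0,0,0,0,0,0 for degrees 0…15.
Multiplying by (1 + 2z + 3z^2 + 2z^3 - z^4) gives running coefficients 1,11,48,110,152,126,27,-27,0,0,0,0,0,0,0,0 for degrees 0…15.
Finally multiplying by (1 + z + z^2 + z^3 + z^4 + z^5), the product of all factors after the first has coefficients 1,12,60,170,322,448,474,436,388,278,126,0,-27,0,0,0 for degrees 0…15.
[z^15] = 1·0 + 4·(-27) + 6·278 + 4·474 + 1·170 = 3626.

3626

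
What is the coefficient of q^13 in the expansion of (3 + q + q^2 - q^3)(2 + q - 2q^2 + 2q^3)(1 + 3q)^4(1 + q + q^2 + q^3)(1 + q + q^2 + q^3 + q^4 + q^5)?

2118

(3 + q + q^2 - q^3) has coefficients 3,1,1,-1 for degrees 0…3.
(2 + q - 2q^2 + 2q^3) has coefficients 2,1,-2,2,0,0,0,0,0,0,0,0,0,0 for degrees 0…13.
Multiplying by (1 + 3q)^4 gives running coefficients 2,25,118,248,186,-27,54,162,0,0,0,0,0,0 for degrees 0…13.
Multiplying by (1 + q + q^2 + q^3) gives running coefficients 2,27,145,393,577,525,461,375,189,216,162,0,0,0 for degrees 0…13.
Finally multiplying by (1 + q + q^2 + q^3 + q^4 + q^5), the product of all factors after the first has coefficients 2,29,174,567,1144,1669,2128,2476,2520,2343,1928,1403,942,567 for degrees 0…13.
[q^13] = 3·567 + 1·942 + 1·1403 − 1·1928 = 2118.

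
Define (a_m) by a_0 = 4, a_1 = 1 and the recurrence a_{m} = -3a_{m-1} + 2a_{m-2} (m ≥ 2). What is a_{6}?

The ordinary generating function has denominator 1 + 3y - 2y^2.
Iterating the recurrence: a_0,…,a_{6} = 4, 1, 5, -13, 49, -173, 617.

617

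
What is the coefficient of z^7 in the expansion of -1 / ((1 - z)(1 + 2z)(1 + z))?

Partial fractions give a closed form: a_n = (-1/6)·1^n + (-4/3)·(-2)^n + (1/2)·(-1)^n.
At n = 7: a_7 = 170.

170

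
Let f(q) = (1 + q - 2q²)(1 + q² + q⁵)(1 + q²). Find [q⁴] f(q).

(1 + q - 2q²) has coefficients 1,1,-2 for degrees 0…2.
(1 + q² + q⁵) has coefficients 1,0,1,0,0 for degrees 0…4.
Finally multiplying by (1 + q²), the product of all factors after the first has coefficients 1,0,2,0,1 for degrees 0…4.
[q⁴] = 1·1 + 1·0 − 2·2 = -3.

-3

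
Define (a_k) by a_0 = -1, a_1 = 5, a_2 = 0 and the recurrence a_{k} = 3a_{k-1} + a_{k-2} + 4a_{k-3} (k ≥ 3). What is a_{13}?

1864133

The ordinary generating function has denominator 1 - 3y - y^2 - 4y^3.
Iterating the recurrence: a_0,…,a_{13} = -1, 5, 0, 1, 23, 70, 237, 873, 3136, 11229, 40315, 144718, 519385, 1864133.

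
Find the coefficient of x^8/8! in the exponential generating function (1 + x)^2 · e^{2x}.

The EGF product rule gives c_8 = Σ_{k_1+k_2=8} C(8; k_1,k_2) · ∏ g_i(k_i), where (1+x)^2 gives the falling factorial (2)_k; e^{2x} gives (2)^k.
g_1(k) for k = 0…8: 1, 2, 2, 0, 0, 0, 0, 0, 0.
g_2(k) for k = 0…8: 1, 2, 4, 8, 16, 32, 64, 128, 256.
c_8 = Σ_k C(8,k)·g_1(k)·g_2(8−k) = 1·1·256 + 8·2·128 + 28·2·64 = 256 + 2048 + 3584 = 5888.

5888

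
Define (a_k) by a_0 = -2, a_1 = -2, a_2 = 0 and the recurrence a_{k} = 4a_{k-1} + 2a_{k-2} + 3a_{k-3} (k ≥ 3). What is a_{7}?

-4298

The ordinary generating function has denominator 1 - 4y - 2y^2 - 3y^3.
Iterating the recurrence: a_0,…,a_{7} = -2, -2, 0, -10, -46, -204, -938, -4298.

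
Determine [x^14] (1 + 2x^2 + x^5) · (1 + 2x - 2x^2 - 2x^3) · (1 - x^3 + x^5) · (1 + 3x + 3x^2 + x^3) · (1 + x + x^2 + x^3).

(1 + 2x^2 + x^5) has coefficients 1,0,2,0,0,1 for degrees 0…5.
(1 + 2x - 2x^2 - 2x^3) has coefficients 1,2,-2,-2,0,0,0,0,0,0,0,0,0,0,0 for degrees 0…14.
Multiplying by (1 - x^3 + x^5) gives running coefficients 1,2,-2,-3,-2,3,4,-2,-2,0,0,0,0,0,0 for degrees 0…14.
Multiplying by (1 + 3x + 3x^2 + x^3) gives running coefficients 1,5,7,-2,-15,-14,4,17,7,-8,-8,-2,0,0,0 for degrees 0…14.
Finally multiplying by (1 + x + x^2 + x^3), the product of all factors after the first has coefficients 1,6,13,11,-5,-24,-27,-8,14,20,8,-11,-18,-10,-2 for degrees 0…14.
[x^14] = 1·(-2) + 2·(-18) + 1·20 = -18.

-18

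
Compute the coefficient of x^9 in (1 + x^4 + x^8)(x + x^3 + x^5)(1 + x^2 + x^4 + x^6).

6

(1 + x^4 + x^8) has coefficients 1,0,0,0,1,0,0,0,1 for degrees 0…8.
(x + x^3 + x^5) has coefficients 0,1,0,1,0,1,0,0,0,0 for degrees 0…9.
Finally multiplying by (1 + x^2 + x^4 + x^6), the product of all factors after the first has coefficients 0,1,0,2,0,3,0,3,0,2 for degrees 0…9.
[x^9] = 1·2 + 1·3 + 1·1 = 6.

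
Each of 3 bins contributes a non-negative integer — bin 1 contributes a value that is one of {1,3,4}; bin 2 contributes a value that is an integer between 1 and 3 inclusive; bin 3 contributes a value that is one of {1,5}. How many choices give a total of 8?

2

The generating function for the choices is (q + q³ + q⁴)·(q + q² + q³)·(q + q⁵); the count is [q⁸].
(q + q³ + q⁴) has coefficients 0,1,0,1,1 for degrees 0…4.
(q + q² + q³) has coefficients 0,1,1,1,0,0,0,0,0 for degrees 0…8.
Finally multiplying by (q + q⁵), the product of all factors after the first has coefficients 0,0,1,1,1,0,1,1,1 for degrees 0…8.
[q⁸] = 1·1 + 1·0 + 1·1 = 2.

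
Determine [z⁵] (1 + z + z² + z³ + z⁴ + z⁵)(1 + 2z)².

9

(1 + z + z² + z³ + z⁴ + z⁵) has coefficients 1,1,1,1,1,1 for degrees 0…5.
(1 + 2z)² has coefficients 1,4,4,0,0,0 for degrees 0…5.
[z⁵] = 1·0 + 1·0 + 1·0 + 1·4 + 1·4 + 1·1 = 9.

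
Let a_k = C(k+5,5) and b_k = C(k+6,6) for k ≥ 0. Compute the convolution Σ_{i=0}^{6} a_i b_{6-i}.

18564

The convolution is the t^6 coefficient of A(t)B(t).
Σ = 1·924 + 6·462 + 21·210 + 56·84 + 126·28 + 252·7 + 462·1 = 18564.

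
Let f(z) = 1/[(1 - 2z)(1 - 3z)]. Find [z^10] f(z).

175099

Partial fractions give a closed form: a_n = (-2)·2^n + (3)·3^n.
At n = 10: a_10 = 175099.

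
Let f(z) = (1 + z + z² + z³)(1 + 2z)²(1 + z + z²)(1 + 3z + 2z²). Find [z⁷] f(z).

(1 + z + z² + z³) has coefficients 1,1,1,1 for degrees 0…3.
(1 + 2z)² has coefficients 1,4,4,0,0,0,0,0 for degrees 0…7.
Multiplying by (1 + z + z²) gives running coefficients 1,5,9,8,4,0,0,0 for degrees 0…7.
Finally multiplying by (1 + 3z + 2z²), the product of all factors after the first has coefficients 1,8,26,45,46,28,8,0 for degrees 0…7.
[z⁷] = 1·0 + 1·8 + 1·28 + 1·46 = 82.

82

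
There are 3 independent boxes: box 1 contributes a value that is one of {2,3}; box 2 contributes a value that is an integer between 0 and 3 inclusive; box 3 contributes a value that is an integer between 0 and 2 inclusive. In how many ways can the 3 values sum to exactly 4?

5

The generating function for the choices is (t² + t³)·(1 + t + t² + t³)·(1 + t + t²); the count is [t⁴].
(t² + t³) has coefficients 0,0,1,1 for degrees 0…3.
(1 + t + t² + t³) has coefficients 1,1,1,1,0 for degrees 0…4.
Finally multiplying by (1 + t + t²), the product of all factors after the first has coefficients 1,2,3,3,2 for degrees 0…4.
[t⁴] = 1·3 + 1·2 = 5.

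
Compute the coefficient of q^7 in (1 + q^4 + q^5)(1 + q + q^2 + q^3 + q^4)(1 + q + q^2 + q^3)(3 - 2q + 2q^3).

(1 + q^4 + q^5) has coefficients 1,0,0,0,1,1 for degrees 0…5.
(1 + q + q^2 + q^3 + q^4) has coefficients 1,1,1,1,1,0,0,0 for degrees 0…7.
Multiplying by (1 + q + q^2 + q^3) gives running coefficients 1,2,3,4,4,3,2,1 for degrees 0…7.
Finally multiplying by (3 - 2q + 2q^3), the product of all factors after the first has coefficients 3,4,5,8,8,7,8,7 for degrees 0…7.
[q^7] = 1·7 + 1·8 + 1·5 = 20.

20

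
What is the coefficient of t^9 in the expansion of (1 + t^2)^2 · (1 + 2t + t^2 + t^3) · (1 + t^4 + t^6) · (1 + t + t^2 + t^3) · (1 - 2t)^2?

20

(1 + t^2)^2 has coefficients 1,0,2,0,1 for degrees 0…4.
(1 + 2t + t^2 + t^3) has coefficients 1,2,1,1,0,0,0,0,0,0 for degrees 0…9.
Multiplying by (1 + t^4 + t^6) gives running coefficients 1,2,1,1,1,2,2,3,1,1 for degrees 0…9.
Multiplying by (1 + t + t^2 + t^3) gives running coefficients 1,3,4,5,5,5,6,8,8,7 for degrees 0…9.
Finally multiplying by (1 - 2t)^2, the product of all factors after the first has coefficients 1,-1,-4,1,1,5,6,4,0,7 for degrees 0…9.
[t^9] = 1·7 + 2·4 + 1·5 = 20.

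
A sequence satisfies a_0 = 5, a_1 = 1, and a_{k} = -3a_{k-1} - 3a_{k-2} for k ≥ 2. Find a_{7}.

The ordinary generating function has denominator 1 + 3z + 3z^2.
Iterating the recurrence: a_0,…,a_{7} = 5, 1, -18, 51, -99, 144, -135, -27.

-27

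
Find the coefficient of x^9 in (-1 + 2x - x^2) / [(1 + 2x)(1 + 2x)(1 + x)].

The denominator gives the recurrence a_n = −5a_(n−1) − 8a_(n−2) − 4a_(n−3) for n ≥ 3; the numerator fixes a_0 = -1, a_1 = 7, a_2 = -28.
Iterating: -1, 7, -28, 88, -244, 628, -1540, 3652, -8452, 19204, so a_9 = 19204.

19204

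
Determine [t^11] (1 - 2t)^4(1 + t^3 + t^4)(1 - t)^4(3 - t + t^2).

-504

(1 - 2t)^4 has coefficients 1,-8,24,-32,16 for degrees 0…4.
(1 + t^3 + t^4) has coefficients 1,0,0,1,1,0,0,0,0,0,0,0 for degrees 0…11.
Multiplying by (1 - t)^4 gives running coefficients 1,-4,6,-3,-2,2,2,-3,1,0,0,0 for degrees 0…11.
Finally multiplying by (3 - t + t^2), the product of all factors after the first has coefficients 3,-13,23,-19,3,5,2,-9,8,-4,1,0 for degrees 0…11.
[t^11] = 1·0 − 8·1 + 24·(-4) − 32·8 + 16·(-9) = -504.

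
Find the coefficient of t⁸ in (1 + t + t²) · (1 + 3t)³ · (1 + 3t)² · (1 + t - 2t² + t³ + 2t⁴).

(1 + t + t²) has coefficients 1,1,1 for degrees 0…2.
(1 + 3t)³ has coefficients 1,9,27,27,0,0,0,0,0 for degrees 0…8.
Multiplying by (1 + 3t)² gives running coefficients 1,15,90,270,405,243,0,0,0 for degrees 0…8.
Finally multiplying by (1 + t - 2t² + t³ + 2t⁴), the product of all factors after the first has coefficients 1,16,103,331,512,228,-117,459,1053 for degrees 0…8.
[t⁸] = 1·1053 + 1·459 + 1·(-117) = 1395.

1395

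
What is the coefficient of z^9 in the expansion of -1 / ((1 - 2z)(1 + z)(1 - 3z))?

Partial fractions give a closed form: a_n = (4/3)·2^n + (-1/12)·(-1)^n + (-9/4)·3^n.
At n = 9: a_9 = -43604.

-43604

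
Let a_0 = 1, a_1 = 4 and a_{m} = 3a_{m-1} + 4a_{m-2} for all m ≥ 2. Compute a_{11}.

The ordinary generating function has denominator 1 - 3t - 4t^2.
Iterating the recurrence: a_0,…,a_{11} = 1, 4, 16, 64, 256, 1024, 4096, 16384, 65536, 262144, 1048576, 4194304.

4194304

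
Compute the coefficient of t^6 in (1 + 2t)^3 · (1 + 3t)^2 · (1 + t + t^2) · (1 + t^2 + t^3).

778

(1 + 2t)^3 has coefficients 1,6,12,8 for degrees 0…3.
(1 + 3t)^2 has coefficients 1,6,9,0,0,0,0 for degrees 0…6.
Multiplying by (1 + t + t^2) gives running coefficients 1,7,16,15,9,0,0 for degrees 0…6.
Finally multiplying by (1 + t^2 + t^3), the product of all factors after the first has coefficients 1,7,17,23,32,31,24 for degrees 0…6.
[t^6] = 1·24 + 6·31 + 12·32 + 8·23 = 778.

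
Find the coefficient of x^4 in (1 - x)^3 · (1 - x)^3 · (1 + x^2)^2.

(1 - x)^3 has coefficients 1,-3,3,-1 for degrees 0…3.
(1 - x)^3 has coefficients 1,-3,3,-1,0 for degrees 0…4.
Finally multiplying by (1 + x^2)^2, the product of all factors after the first has coefficients 1,-3,5,-7,7 for degrees 0…4.
[x^4] = 1·7 − 3·(-7) + 3·5 − 1·(-3) = 46.

46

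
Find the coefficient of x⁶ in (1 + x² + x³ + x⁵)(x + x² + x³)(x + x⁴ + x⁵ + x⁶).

(1 + x² + x³ + x⁵) has coefficients 1,0,1,1,0,1 for degrees 0…5.
(x + x² + x³) has coefficients 0,1,1,1,0,0,0 for degrees 0…6.
Finally multiplying by (x + x⁴ + x⁵ + x⁶), the product of all factors after the first has coefficients 0,0,1,1,1,1,2 for degrees 0…6.
[x⁶] = 1·2 + 1·1 + 1·1 + 1·0 = 4.

4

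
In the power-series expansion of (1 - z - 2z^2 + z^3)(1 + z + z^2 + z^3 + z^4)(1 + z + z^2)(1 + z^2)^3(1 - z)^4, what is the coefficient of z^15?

16

(1 - z - 2z^2 + z^3) has coefficients 1,-1,-2,1 for degrees 0…3.
(1 + z + z^2 + z^3 + z^4) has coefficients 1,1,1,1,1,0,0,0,0,0,0,0,0,0,0,0 for degrees 0…15.
Multiplying by (1 + z + z^2) gives running coefficients 1,2,3,3,3,2,1,0,0,0,0,0,0,0,0,0 for degrees 0…15.
Multiplying by (1 + z^2)^3 gives running coefficients 1,2,6,9,15,17,20,17,15,9,6,2,1,0,0,0 for degrees 0…15.
Finally multiplying by (1 - z)^4, the product of all factors after the first has coefficients 1,-2,4,-7,8,-11,12,-12,14,-12,12,-11,8,-7,4,-2 for degrees 0…15.
[z^15] = 1·(-2) − 1·4 − 2·(-7) + 1·8 = 16.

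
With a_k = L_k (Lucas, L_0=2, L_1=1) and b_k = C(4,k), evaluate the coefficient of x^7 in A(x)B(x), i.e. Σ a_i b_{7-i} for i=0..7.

The convolution is the t^7 coefficient of A(t)B(t).
Σ = 2·0 + 1·0 + 3·0 + 4·1 + 7·4 + 11·6 + 18·4 + 29·1 = 199.

199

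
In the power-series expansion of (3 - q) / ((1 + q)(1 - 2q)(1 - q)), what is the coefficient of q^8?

Partial fractions give a closed form: a_n = (2/3)·(-1)^n + (10/3)·2^n + (-1)·1^n.
At n = 8: a_8 = 853.

853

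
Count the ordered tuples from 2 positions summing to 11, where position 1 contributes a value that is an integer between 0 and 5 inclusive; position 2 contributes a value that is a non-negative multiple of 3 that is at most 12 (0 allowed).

The generating function for the choices is (1 + x + x^2 + x^3 + x^4 + x^5)·(1 + x^3 + x^6 + x^9 + x^12); the count is [x^11].
(1 + x + x^2 + x^3 + x^4 + x^5) has coefficients 1,1,1,1,1,1 for degrees 0…5.
(1 + x^3 + x^6 + x^9 + x^12) has coefficients 1,0,0,1,0,0,1,0,0,1,0,0 for degrees 0…11.
[x^11] = 1·0 + 1·0 + 1·1 + 1·0 + 1·0 + 1·1 = 2.

2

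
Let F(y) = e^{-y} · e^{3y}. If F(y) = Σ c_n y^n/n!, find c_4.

16

The EGF product rule gives c_4 = Σ_{k_1+k_2=4} C(4; k_1,k_2) · ∏ g_i(k_i), where e^{-y} gives (-1)^k; e^{3y} gives (3)^k.
g_1(k) for k = 0…4: 1, -1, 1, -1, 1.
g_2(k) for k = 0…4: 1, 3, 9, 27, 81.
c_4 = Σ_k C(4,k)·g_1(k)·g_2(4−k) = 1·1·81 + 4·(-1)·27 + 6·1·9 + 4·(-1)·3 + 1·1·1 = 81 − 108 + 54 − 12 + 1 = 16.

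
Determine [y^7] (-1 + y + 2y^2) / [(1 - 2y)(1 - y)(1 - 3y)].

The denominator gives the recurrence a_n = 6a_(n−1) − 11a_(n−2) + 6a_(n−3) for n ≥ 3; the numerator fixes a_0 = -1, a_1 = -5, a_2 = -17.
Iterating: -1, -5, -17, -53, -161, -485, -1457, -4373, so a_7 = -4373.

-4373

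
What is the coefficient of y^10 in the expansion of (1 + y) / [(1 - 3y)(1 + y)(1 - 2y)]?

175099

Partial fractions give a closed form: a_n = (3)·3^n + (-2)·2^n.
At n = 10: a_10 = 175099.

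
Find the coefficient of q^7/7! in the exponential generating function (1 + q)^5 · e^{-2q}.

-1248

The EGF product rule gives c_7 = Σ_{k_1+k_2=7} C(7; k_1,k_2) · ∏ g_i(k_i), where (1+q)^5 gives the falling factorial (5)_k; e^{-2q} gives (-2)^k.
g_1(k) for k = 0…7: 1, 5, 20, 60, 120, 120, 0, 0.
g_2(k) for k = 0…7: 1, -2, 4, -8, 16, -32, 64, -128.
c_7 = Σ_k C(7,k)·g_1(k)·g_2(7−k) = 1·1·(-128) + 7·5·64 + 21·20·(-32) + 35·60·16 + 35·120·(-8) + 21·120·4 = −128 + 2240 − 13440 + 33600 − 33600 + 10080 = -1248.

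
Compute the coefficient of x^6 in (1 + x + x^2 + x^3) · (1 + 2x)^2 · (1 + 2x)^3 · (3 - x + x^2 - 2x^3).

(1 + x + x^2 + x^3) has coefficients 1,1,1,1 for degrees 0…3.
(1 + 2x)^2 has coefficients 1,4,4,0,0,0,0 for degrees 0…6.
Multiplying by (1 + 2x)^3 gives running coefficients 1,10,40,80,80,32,0 for degrees 0…6.
Finally multiplying by (3 - x + x^2 - 2x^3), the product of all factors after the first has coefficients 3,29,111,208,180,16,-112 for degrees 0…6.
[x^6] = 1·(-112) + 1·16 + 1·180 + 1·208 = 292.

292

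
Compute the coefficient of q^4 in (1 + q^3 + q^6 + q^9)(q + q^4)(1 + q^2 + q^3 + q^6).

3

(1 + q^3 + q^6 + q^9) has coefficients 1,0,0,1,0 for degrees 0…4.
(q + q^4) has coefficients 0,1,0,0,1 for degrees 0…4.
Finally multiplying by (1 + q^2 + q^3 + q^6), the product of all factors after the first has coefficients 0,1,0,1,2 for degrees 0…4.
[q^4] = 1·2 + 1·1 = 3.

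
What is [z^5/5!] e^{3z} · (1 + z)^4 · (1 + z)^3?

48438

The EGF product rule gives c_5 = Σ_{k_1+k_2+k_3=5} C(5; k_1,k_2,k_3) · ∏ g_i(k_i), where e^{3z} gives (3)^k; (1+z)^4 gives the falling factorial (4)_k; (1+z)^3 gives the falling factorial (3)_k.
g_1(k) for k = 0…5: 1, 3, 9, 27, 81, 243.
g_2(k) for k = 0…5: 1, 4, 12, 24, 24, 0.
g_3(k) for k = 0…5: 1, 3, 6, 6, 0, 0.
First combine the last two factors: h(k) = Σ_j C(k,j)·g_2(j)·g_3(k−j) for k = 0…5: 1, 7, 42, 210, 840, 2520.
c_5 = Σ_k C(5,k)·g_1(k)·h(5−k) = 1·1·2520 + 5·3·840 + 10·9·210 + 10·27·42 + 5·81·7 + 1·243·1 = 2520 + 12600 + 18900 + 11340 + 2835 + 243 = 48438.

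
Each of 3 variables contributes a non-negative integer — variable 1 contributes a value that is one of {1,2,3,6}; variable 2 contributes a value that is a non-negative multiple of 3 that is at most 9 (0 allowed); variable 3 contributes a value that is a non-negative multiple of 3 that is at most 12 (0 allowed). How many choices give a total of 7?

3

The generating function for the choices is (q + q^2 + q^3 + q^6)·(1 + q^3 + q^6 + q^9)·(1 + q^3 + q^6 + q^9 + q^12); the count is [q^7].
(q + q^2 + q^3 + q^6) has coefficients 0,1,1,1,0,0,1 for degrees 0…6.
(1 + q^3 + q^6 + q^9) has coefficients 1,0,0,1,0,0,1,0 for degrees 0…7.
Finally multiplying by (1 + q^3 + q^6 + q^9 + q^12), the product of all factors after the first has coefficients 1,0,0,2,0,0,3,0 for degrees 0…7.
[q^7] = 1·3 + 1·0 + 1·0 + 1·0 = 3.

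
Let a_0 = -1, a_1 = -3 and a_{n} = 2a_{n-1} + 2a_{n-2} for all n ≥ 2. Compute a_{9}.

-9136

The ordinary generating function has denominator 1 - 2t - 2t^2.
Iterating the recurrence: a_0,…,a_{9} = -1, -3, -8, -22, -60, -164, -448, -1224, -3344, -9136.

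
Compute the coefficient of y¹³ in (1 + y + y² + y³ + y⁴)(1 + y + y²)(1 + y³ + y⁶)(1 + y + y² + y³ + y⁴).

(1 + y + y² + y³ + y⁴) has coefficients 1,1,1,1,1 for degrees 0…4.
(1 + y + y²) has coefficients 1,1,1,0,0,0,0,0,0,0,0,0,0,0 for degrees 0…13.
Multiplying by (1 + y³ + y⁶) gives running coefficients 1,1,1,1,1,1,1,1,1,0,0,0,0,0 for degrees 0…13.
Finally multiplying by (1 + y + y² + y³ + y⁴), the product of all factors after the first has coefficients 1,2,3,4,5,5,5,5,5,4,3,2,1,0 for degrees 0…13.
[y¹³] = 1·0 + 1·1 + 1·2 + 1·3 + 1·4 = 10.

10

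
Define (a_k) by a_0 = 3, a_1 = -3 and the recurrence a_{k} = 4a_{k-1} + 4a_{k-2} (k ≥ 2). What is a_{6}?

-1152

The ordinary generating function has denominator 1 - 4z - 4z^2.
Iterating the recurrence: a_0,…,a_{6} = 3, -3, 0, -12, -48, -240, -1152.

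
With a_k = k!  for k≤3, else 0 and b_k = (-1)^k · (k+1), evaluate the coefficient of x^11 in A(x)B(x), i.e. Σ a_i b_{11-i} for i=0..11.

The convolution is the x^11 coefficient of A(x)B(x).
Σ = 1·(-12) + 1·11 + 2·(-10) + 6·9 + 0·(-8) + 0·7 + 0·(-6) + 0·5 + 0·(-4) + 0·3 + 0·(-2) + 0·1 = 33.

33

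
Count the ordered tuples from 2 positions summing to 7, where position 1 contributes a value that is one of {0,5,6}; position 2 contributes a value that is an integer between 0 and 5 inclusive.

The generating function for the choices is (1 + z⁵ + z⁶)·(1 + z + z² + z³ + z⁴ + z⁵); the count is [z⁷].
(1 + z⁵ + z⁶) has coefficients 1,0,0,0,0,1,1 for degrees 0…6.
(1 + z + z² + z³ + z⁴ + z⁵) has coefficients 1,1,1,1,1,1,0,0 for degrees 0…7.
[z⁷] = 1·0 + 1·1 + 1·1 = 2.

2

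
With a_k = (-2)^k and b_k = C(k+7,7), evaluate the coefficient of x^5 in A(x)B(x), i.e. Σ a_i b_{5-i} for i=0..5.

420

Write out a_i and b_{5-i} for i = 0,…,5 and sum the products.
Σ = 1·792 − 2·330 + 4·120 − 8·36 + 16·8 − 32·1 = 420.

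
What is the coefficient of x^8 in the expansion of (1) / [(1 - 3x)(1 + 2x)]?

4039

Partial fractions give a closed form: a_n = (3/5)·3^n + (2/5)·(-2)^n.
At n = 8: a_8 = 4039.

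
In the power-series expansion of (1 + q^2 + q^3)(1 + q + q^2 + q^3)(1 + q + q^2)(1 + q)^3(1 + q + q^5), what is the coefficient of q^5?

(1 + q^2 + q^3) has coefficients 1,0,1,1 for degrees 0…3.
(1 + q + q^2 + q^3) has coefficients 1,1,1,1,0,0 for degrees 0…5.
Multiplying by (1 + q + q^2) gives running coefficients 1,2,3,3,2,1 for degrees 0…5.
Multiplying by (1 + q)^3 gives running coefficients 1,5,12,19,22,19 for degrees 0…5.
Finally multiplying by (1 + q + q^5), the product of all factors after the first has coefficients 1,6,17,31,41,42 for degrees 0…5.
[q^5] = 1·42 + 1·31 + 1·17 = 90.

90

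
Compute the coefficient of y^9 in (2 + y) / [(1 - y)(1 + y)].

1

The denominator gives the recurrence a_n = a_(n−2) for n ≥ 2; the numerator fixes a_0 = 2, a_1 = 1.
Iterating: 2, 1, 2, 1, 2, 1, 2, 1, 2, 1, so a_9 = 1.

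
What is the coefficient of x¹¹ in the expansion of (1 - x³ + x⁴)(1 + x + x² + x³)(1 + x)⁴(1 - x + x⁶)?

2

(1 - x³ + x⁴) has coefficients 1,0,0,-1,1 for degrees 0…4.
(1 + x + x² + x³) has coefficients 1,1,1,1,0,0,0,0,0,0,0,0 for degrees 0…11.
Multiplying by (1 + x)⁴ gives running coefficients 1,5,11,15,15,11,5,1,0,0,0,0 for degrees 0…11.
Finally multiplying by (1 - x + x⁶), the product of all factors after the first has coefficients 1,4,6,4,0,-4,-5,1,10,15,15,11 for degrees 0…11.
[x¹¹] = 1·11 − 1·10 + 1·1 = 2.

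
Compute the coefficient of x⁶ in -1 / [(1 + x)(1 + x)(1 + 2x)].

The denominator gives the recurrence a_n = −4a_(n−1) − 5a_(n−2) − 2a_(n−3) for n ≥ 3; the numerator fixes a_0 = -1, a_1 = 4, a_2 = -11.
Iterating: -1, 4, -11, 26, -57, 120, -247, so a_6 = -247.

-247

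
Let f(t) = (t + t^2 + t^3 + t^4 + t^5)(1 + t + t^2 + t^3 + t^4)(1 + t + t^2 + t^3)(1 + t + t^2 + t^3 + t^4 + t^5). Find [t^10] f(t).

(t + t^2 + t^3 + t^4 + t^5) has coefficients 0,1,1,1,1,1 for degrees 0…5.
(1 + t + t^2 + t^3 + t^4) has coefficients 1,1,1,1,1,0,0,0,0,0,0 for degrees 0…10.
Multiplying by (1 + t + t^2 + t^3) gives running coefficients 1,2,3,4,4,3,2,1,0,0,0 for degrees 0…10.
Finally multiplying by (1 + t + t^2 + t^3 + t^4 + t^5), the product of all factors after the first has coefficients 1,3,6,10,14,17,18,17,14,10,6 for degrees 0…10.
[t^10] = 1·10 + 1·14 + 1·17 + 1·18 + 1·17 = 76.

76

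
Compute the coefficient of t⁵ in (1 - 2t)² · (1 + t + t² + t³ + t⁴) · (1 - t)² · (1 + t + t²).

-5

(1 - 2t)² has coefficients 1,-4,4 for degrees 0…2.
(1 + t + t² + t³ + t⁴) has coefficients 1,1,1,1,1,0 for degrees 0…5.
Multiplying by (1 - t)² gives running coefficients 1,-1,0,0,0,-1 for degrees 0…5.
Finally multiplying by (1 + t + t²), the product of all factors after the first has coefficients 1,0,0,-1,0,-1 for degrees 0…5.
[t⁵] = 1·(-1) − 4·0 + 4·(-1) = -5.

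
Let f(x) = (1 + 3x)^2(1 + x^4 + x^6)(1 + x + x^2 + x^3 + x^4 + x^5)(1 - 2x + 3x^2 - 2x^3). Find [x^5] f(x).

(1 + 3x)^2 has coefficients 1,6,9 for degrees 0…2.
(1 + x^4 + x^6) has coefficients 1,0,0,0,1,0 for degrees 0…5.
Multiplying by (1 + x + x^2 + x^3 + x^4 + x^5) gives running coefficients 1,1,1,1,2,2 for degrees 0…5.
Finally multiplying by (1 - 2x + 3x^2 - 2x^3), the product of all factors after the first has coefficients 1,-1,2,0,1,-1 for degrees 0…5.
[x^5] = 1·(-1) + 6·1 + 9·0 = 5.

5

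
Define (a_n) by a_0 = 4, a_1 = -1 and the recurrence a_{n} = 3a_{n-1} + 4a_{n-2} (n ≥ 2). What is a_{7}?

The ordinary generating function has denominator 1 - 3y - 4y^2.
Iterating the recurrence: a_0,…,a_{7} = 4, -1, 13, 35, 157, 611, 2461, 9827.

9827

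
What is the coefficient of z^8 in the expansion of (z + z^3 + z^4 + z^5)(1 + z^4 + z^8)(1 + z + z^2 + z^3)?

4

(z + z^3 + z^4 + z^5) has coefficients 0,1,0,1,1,1 for degrees 0…5.
(1 + z^4 + z^8) has coefficients 1,0,0,0,1,0,0,0,1 for degrees 0…8.
Finally multiplying by (1 + z + z^2 + z^3), the product of all factors after the first has coefficients 1,1,1,1,1,1,1,1,1 for degrees 0…8.
[z^8] = 1·1 + 1·1 + 1·1 + 1·1 = 4.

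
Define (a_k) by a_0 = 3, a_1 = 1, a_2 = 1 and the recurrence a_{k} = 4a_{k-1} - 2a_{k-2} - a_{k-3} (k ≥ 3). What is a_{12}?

-122877

The ordinary generating function has denominator 1 - 4z + 2z^2 + z^3.
Iterating the recurrence: a_0,…,a_{12} = 3, 1, 1, -1, -7, -27, -93, -311, -1031, -3409, -11263, -37203, -122877.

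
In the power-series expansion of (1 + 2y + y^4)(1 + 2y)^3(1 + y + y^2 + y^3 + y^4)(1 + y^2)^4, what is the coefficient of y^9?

1117

(1 + 2y + y^4) has coefficients 1,2,0,0,1 for degrees 0…4.
(1 + 2y)^3 has coefficients 1,6,12,8,0,0,0,0,0,0 for degrees 0…9.
Multiplying by (1 + y + y^2 + y^3 + y^4) gives running coefficients 1,7,19,27,27,26,20,8,0,0 for degrees 0…9.
Finally multiplying by (1 + y^2)^4, the product of all factors after the first has coefficients 1,7,23,55,109,176,246,302,319,303 for degrees 0…9.
[y^9] = 1·303 + 2·319 + 1·176 = 1117.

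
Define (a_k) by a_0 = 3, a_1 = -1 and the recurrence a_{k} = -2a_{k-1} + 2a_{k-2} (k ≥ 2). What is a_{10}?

21376

The ordinary generating function has denominator 1 + 2q - 2q^2.
Iterating the recurrence: a_0,…,a_{10} = 3, -1, 8, -18, 52, -140, 384, -1048, 2864, -7824, 21376.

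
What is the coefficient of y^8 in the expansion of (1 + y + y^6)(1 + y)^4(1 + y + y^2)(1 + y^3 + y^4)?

52

(1 + y + y^6) has coefficients 1,1,0,0,0,0,1 for degrees 0…6.
(1 + y)^4 has coefficients 1,4,6,4,1,0,0,0,0 for degrees 0…8.
Multiplying by (1 + y + y^2) gives running coefficients 1,5,11,14,11,5,1,0,0 for degrees 0…8.
Finally multiplying by (1 + y^3 + y^4), the product of all factors after the first has coefficients 1,5,11,15,17,21,26,25,16 for degrees 0…8.
[y^8] = 1·16 + 1·25 + 1·11 = 52.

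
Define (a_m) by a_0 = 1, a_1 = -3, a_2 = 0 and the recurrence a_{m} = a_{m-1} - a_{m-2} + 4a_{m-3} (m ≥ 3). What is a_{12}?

The ordinary generating function has denominator 1 - x + x^2 - 4x^3.
Iterating the recurrence: a_0,…,a_{12} = 1, -3, 0, 7, -5, -12, 21, 13, -56, 15, 123, -116, -179.

-179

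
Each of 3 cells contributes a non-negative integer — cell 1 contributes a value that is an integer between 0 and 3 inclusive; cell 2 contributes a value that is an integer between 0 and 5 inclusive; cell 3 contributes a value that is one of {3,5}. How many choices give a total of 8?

The generating function for the choices is (1 + t + t^2 + t^3)·(1 + t + t^2 + t^3 + t^4 + t^5)·(t^3 + t^5); the count is [t^8].
(1 + t + t^2 + t^3) has coefficients 1,1,1,1 for degrees 0…3.
(1 + t + t^2 + t^3 + t^4 + t^5) has coefficients 1,1,1,1,1,1,0,0,0 for degrees 0…8.
Finally multiplying by (t^3 + t^5), the product of all factors after the first has coefficients 0,0,0,1,1,2,2,2,2 for degrees 0…8.
[t^8] = 1·2 + 1·2 + 1·2 + 1·2 = 8.

8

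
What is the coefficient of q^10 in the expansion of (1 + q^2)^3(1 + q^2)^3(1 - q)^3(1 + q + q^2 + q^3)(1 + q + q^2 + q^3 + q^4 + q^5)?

-28

(1 + q^2)^3 has coefficients 1,0,3,0,3,0,1 for degrees 0…6.
(1 + q^2)^3 has coefficients 1,0,3,0,3,0,1,0,0,0,0 for degrees 0…10.
Multiplying by (1 - q)^3 gives running coefficients 1,-3,6,-10,12,-12,10,-6,3,-1,0 for degrees 0…10.
Multiplying by (1 + q + q^2 + q^3) gives running coefficients 1,-2,4,-6,5,-4,0,4,-5,6,-4 for degrees 0…10.
Finally multiplying by (1 + q + q^2 + q^3 + q^4 + q^5), the product of all factors after the first has coefficients 1,-1,3,-3,2,-2,-3,3,-6,6,-3 for degrees 0…10.
[q^10] = 1·(-3) + 3·(-6) + 3·(-3) + 1·2 = -28.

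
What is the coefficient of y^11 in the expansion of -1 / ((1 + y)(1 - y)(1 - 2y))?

Partial fractions give a closed form: a_n = (-1/6)·(-1)^n + (1/2)·1^n + (-4/3)·2^n.
At n = 11: a_11 = -2730.

-2730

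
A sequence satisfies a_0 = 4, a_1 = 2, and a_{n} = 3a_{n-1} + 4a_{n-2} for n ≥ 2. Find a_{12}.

20132662

The ordinary generating function has denominator 1 - 3x - 4x^2.
Iterating the recurrence: a_0,…,a_{12} = 4, 2, 22, 74, 310, 1226, 4918, 19658, 78646, 314570, 1258294, 5033162, 20132662.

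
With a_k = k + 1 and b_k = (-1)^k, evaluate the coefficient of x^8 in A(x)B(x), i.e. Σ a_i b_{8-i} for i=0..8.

The convolution is the t^8 coefficient of A(t)B(t).
Σ = 1·1 + 2·(-1) + 3·1 + 4·(-1) + 5·1 + 6·(-1) + 7·1 + 8·(-1) + 9·1 = 5.

5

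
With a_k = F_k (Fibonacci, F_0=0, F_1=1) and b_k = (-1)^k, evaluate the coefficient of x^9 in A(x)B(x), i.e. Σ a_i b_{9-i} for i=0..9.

The convolution is the t^9 coefficient of A(t)B(t).
Σ = 0·(-1) + 1·1 + 1·(-1) + 2·1 + 3·(-1) + 5·1 + 8·(-1) + 13·1 + 21·(-1) + 34·1 = 22.

22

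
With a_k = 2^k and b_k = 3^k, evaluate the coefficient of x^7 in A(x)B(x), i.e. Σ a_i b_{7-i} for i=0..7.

6305

This is [x^7] in the product of the two ordinary generating functions.
Σ = 1·2187 + 2·729 + 4·243 + 8·81 + 16·27 + 32·9 + 64·3 + 128·1 = 6305.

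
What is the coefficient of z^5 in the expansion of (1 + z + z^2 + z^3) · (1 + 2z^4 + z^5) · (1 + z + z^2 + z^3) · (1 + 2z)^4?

(1 + z + z^2 + z^3) has coefficients 1,1,1,1 for degrees 0…3.
(1 + 2z^4 + z^5) has coefficients 1,0,0,0,2,1 for degrees 0…5.
Multiplying by (1 + z + z^2 + z^3) gives running coefficients 1,1,1,1,2,3 for degrees 0…5.
Finally multiplying by (1 + 2z)^4, the product of all factors after the first has coefficients 1,9,33,65,82,91 for degrees 0…5.
[z^5] = 1·91 + 1·82 + 1·65 + 1·33 = 271.

271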